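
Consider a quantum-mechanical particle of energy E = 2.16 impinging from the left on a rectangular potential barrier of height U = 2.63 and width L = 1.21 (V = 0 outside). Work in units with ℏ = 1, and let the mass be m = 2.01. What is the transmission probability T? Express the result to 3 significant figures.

T = 0.0832

E < U: inside the barrier ψ ∝ e^{±κx} with κ = √(2m(U − E))/ℏ = 1.375.
κL = 1.663, sinh(κL) = 2.543.
Matching ψ, ψ′ at both faces gives T = [1 + U² sinh²(κL) / (4E(U − E))]⁻¹ = 1/12.02 = 0.0832.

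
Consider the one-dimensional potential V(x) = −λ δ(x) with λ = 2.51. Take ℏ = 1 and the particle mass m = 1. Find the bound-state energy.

E = -3.15

The bound state is ψ(x) = √κ e^{−κ|x|}. The derivative jump ψ'(0⁺) − ψ'(0⁻) = −(2mλ/ℏ²)ψ(0) fixes κ = mλ/ℏ² = 2.510.
Then E = −ℏ²κ²/(2m) = −mλ²/(2ℏ²) = -3.150.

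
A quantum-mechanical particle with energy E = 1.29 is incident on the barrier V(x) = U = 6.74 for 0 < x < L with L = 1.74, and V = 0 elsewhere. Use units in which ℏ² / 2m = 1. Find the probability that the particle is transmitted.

E < U: inside the barrier ψ ∝ e^{±κx} with κ = √(2m(U − E))/ℏ = 2.335.
κL = 4.062, sinh(κL) = 29.04.
The exact tunnelling result is T⁻¹ = 1 + U² sinh²(κL) / [4E(U − E)] = 1363, so T = 0.000734.

T = 0.000734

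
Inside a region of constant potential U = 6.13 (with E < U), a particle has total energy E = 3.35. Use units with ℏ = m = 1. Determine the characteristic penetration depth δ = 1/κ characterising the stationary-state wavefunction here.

Since E < U the TISE in this region is ψ'' = κ²ψ with κ = √(2m(U − E))/ℏ.
κ = √(2 × 1 × 2.78) = 2.358. The penetration depth is δ = 1/κ = 0.424.

δ = 0.424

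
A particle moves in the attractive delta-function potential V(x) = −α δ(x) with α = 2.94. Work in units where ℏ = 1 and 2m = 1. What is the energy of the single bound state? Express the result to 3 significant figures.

For x ≠ 0 the bound state is ψ ∝ e^{−κ|x|}; integrating the TISE across the delta gives the cusp condition 2κ = 2mα/ℏ², so κ = 1.470.
Then E = −ℏ²κ²/(2m) = −mα²/(2ℏ²) = -2.161.

E = -2.16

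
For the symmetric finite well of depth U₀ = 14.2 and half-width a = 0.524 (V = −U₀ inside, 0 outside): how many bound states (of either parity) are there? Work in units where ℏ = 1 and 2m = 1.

N = 2

The dimensionless depth is z₀ = a√(2mU₀)/ℏ = 0.524 × √(14.20) = 1.975.
A new bound state (alternating even/odd) appears each time z₀ passes a multiple of π/2, so N = ⌊2z₀/π⌋ + 1 = ⌊1.257⌋ + 1 = 2.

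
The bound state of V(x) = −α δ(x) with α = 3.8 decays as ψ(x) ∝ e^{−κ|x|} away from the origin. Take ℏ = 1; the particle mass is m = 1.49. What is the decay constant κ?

Integrate −(ℏ²/2m)ψ'' − αδ(x)ψ = Eψ from −ε to +ε: the ψ'' term gives ψ'(0⁺) − ψ'(0⁻) and the δ term gives −(2mα/ℏ²)ψ(0).
With ψ ∝ e^{−κ|x|} this yields −2κ = −2mα/ℏ², so κ = mα/ℏ² = 5.662.

κ = 5.66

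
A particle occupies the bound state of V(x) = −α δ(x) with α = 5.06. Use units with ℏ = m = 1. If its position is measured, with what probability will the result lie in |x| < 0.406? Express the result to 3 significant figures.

P = 0.984

The normalised bound state is ψ = √κ e^{−κ|x|} with κ = mα/ℏ² = 5.060.
P(|x| < d) = ∫_{−d}^{d} κ e^{−2κ|x|} dx = 1 − e^{−2κd} = 1 − e^{−4.109} = 0.9836.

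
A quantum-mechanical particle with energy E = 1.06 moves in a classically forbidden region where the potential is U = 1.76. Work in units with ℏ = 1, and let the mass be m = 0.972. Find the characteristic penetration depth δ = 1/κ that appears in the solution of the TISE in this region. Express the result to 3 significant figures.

Since E < U the TISE in this region is ψ'' = κ²ψ with κ = √(2m(U − E))/ℏ.
κ = √(2 × 0.972 × 0.7) = 1.167. The penetration depth is δ = 1/κ = 0.857.

δ = 0.857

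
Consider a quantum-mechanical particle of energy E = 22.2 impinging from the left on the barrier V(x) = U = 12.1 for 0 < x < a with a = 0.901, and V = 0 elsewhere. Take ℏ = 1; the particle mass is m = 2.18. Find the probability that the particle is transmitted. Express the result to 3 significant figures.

T = 0.986

Above the barrier the interior wavenumber is k₂ = √(2m(E − U))/ℏ = 6.636, giving phase k₂a = 5.979.
T = [1 + U² sin²(k₂a) / (4E(E − U))]⁻¹ = 1/1.015 = 0.986.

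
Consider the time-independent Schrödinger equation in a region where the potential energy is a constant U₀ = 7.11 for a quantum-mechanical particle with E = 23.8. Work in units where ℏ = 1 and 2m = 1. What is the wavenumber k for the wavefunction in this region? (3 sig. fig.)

With E > U₀ the solution is oscillatory, ψ ∝ e^{±ikx} with k = √(2m(E − U₀))/ℏ.
k = √(2 × 0.5 × 16.69) = 4.085.

k = 4.09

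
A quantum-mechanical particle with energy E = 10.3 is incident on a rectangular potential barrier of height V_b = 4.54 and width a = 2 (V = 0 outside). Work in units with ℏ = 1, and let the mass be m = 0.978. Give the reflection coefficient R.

R = 0.0149

E > V_b: inside the barrier k₂ = √(2m(E − V_b))/ℏ = 3.357, k₂a = 6.713.
Matching at both interfaces gives T⁻¹ = 1 + V_b² sin²(k₂a) / [4E(E − V_b)] = 1.015, hence T = 0.985.
R = 1 − T = 0.0149.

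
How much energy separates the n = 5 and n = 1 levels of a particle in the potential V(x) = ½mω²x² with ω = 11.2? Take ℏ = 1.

E_n = ℏω(n + ½), so ΔE = (5 − 1) ℏω = 4 × 11.2 = 44.80.

ΔE = 44.8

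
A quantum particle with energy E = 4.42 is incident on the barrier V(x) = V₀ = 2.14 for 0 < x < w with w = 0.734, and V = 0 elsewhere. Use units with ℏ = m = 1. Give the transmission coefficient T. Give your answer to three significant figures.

T = 0.898

E > V₀: inside the barrier k₂ = √(2m(E − V₀))/ℏ = 2.135, k₂w = 1.567.
Matching at both interfaces gives T⁻¹ = 1 + V₀² sin²(k₂w) / [4E(E − V₀)] = 1.114, hence T = 0.898.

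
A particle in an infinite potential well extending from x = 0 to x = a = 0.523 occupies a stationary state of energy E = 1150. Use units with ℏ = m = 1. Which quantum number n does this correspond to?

n = 8

From E_n = n²π²ℏ²/(2ma²) invert to n = √(2ma²E)/(πℏ).
n = (0.523/π) × √(2 × 1 × 1150) = 7.984 → n = 8.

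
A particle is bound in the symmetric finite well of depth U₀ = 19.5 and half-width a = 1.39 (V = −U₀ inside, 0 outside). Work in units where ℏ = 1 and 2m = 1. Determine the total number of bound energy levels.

N = 4

Define the well-strength parameter z₀ = (a/ℏ)√(2mU₀) = 1.39 × √(2·0.5·19.5) = 6.138.
The even/odd transcendental equations gain one root per π/2 in z₀, giving N = 1 + ⌊2z₀/π⌋ = 1 + ⌊3.908⌋ = 4.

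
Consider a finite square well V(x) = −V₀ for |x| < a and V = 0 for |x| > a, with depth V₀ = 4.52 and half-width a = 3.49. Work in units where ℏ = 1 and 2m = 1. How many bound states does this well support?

N = 5

The dimensionless depth is z₀ = a√(2mV₀)/ℏ = 3.49 × √(4.520) = 7.420.
A new bound state (alternating even/odd) appears each time z₀ passes a multiple of π/2, so N = ⌊2z₀/π⌋ + 1 = ⌊4.724⌋ + 1 = 5.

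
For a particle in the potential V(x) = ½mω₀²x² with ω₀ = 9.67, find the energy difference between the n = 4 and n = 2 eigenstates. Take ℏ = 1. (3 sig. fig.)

E_n = ℏω₀(n + ½), so ΔE = (4 − 2) ℏω₀ = 2 × 9.67 = 19.34.

ΔE = 19.3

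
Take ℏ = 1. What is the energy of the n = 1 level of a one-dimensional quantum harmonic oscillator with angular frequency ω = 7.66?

The oscillator eigenvalues are E_n = ℏω(n + ½), so E_1 = 7.66 × 1.5 = 11.49.

E = 11.5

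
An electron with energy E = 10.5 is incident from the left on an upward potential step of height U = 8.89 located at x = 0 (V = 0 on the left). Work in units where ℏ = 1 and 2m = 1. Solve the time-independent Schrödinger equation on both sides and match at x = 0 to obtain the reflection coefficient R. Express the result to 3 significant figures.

R = 0.191

The wavenumbers are k₁ = √(2mE)/ℏ = 3.240 on the left and k₂ = √(2m(E − U))/ℏ = 1.269 on the right.
Matching ψ and ψ′ at x = 0 gives r = (k₁ − k₂)/(k₁ + k₂), so R = r² = 0.1912 and T = 1 − R = 0.8088.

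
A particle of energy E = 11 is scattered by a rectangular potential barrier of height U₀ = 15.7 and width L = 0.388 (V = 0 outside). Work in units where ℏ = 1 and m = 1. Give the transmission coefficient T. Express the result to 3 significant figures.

Since E < U₀ the interior solution is evanescent with decay constant κ = √(2m(U₀ − E))/ℏ = 3.066.
κL = 1.190, sinh(κL) = 1.491.
The exact tunnelling result is T⁻¹ = 1 + U₀² sinh²(κL) / [4E(U₀ − E)] = 3.649, so T = 0.274.

T = 0.274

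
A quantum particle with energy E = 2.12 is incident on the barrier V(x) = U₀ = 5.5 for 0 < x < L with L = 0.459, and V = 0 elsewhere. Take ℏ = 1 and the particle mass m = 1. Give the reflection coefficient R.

R = 0.703

E < U₀: inside the barrier ψ ∝ e^{±κx} with κ = √(2m(U₀ − E))/ℏ = 2.600.
κL = 1.193, sinh(κL) = 1.498.
Matching ψ, ψ′ at both faces gives T = [1 + U₀² sinh²(κL) / (4E(U₀ − E))]⁻¹ = 1/3.367 = 0.297.
R = 1 − T = 0.703.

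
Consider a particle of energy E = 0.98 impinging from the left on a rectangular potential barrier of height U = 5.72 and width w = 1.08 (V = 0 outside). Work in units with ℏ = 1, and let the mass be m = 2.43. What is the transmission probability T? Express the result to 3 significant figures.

T = 0.0000714

Since E < U the interior solution is evanescent with decay constant κ = √(2m(U − E))/ℏ = 4.800.
κw = 5.184, sinh(κw) = 89.16.
Matching ψ, ψ′ at both faces gives T = [1 + U² sinh²(κw) / (4E(U − E))]⁻¹ = 1/14000 = 0.0000714.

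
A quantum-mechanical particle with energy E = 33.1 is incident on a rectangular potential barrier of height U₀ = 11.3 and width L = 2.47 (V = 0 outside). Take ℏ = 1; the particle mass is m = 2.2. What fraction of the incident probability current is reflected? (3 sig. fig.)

E > U₀: inside the barrier k₂ = √(2m(E − U₀))/ℏ = 9.794, k₂L = 24.19.
Matching at both interfaces gives T⁻¹ = 1 + U₀² sin²(k₂L) / [4E(E − U₀)] = 1.029, hence T = 0.972.
R = 1 − T = 0.0281.

R = 0.0281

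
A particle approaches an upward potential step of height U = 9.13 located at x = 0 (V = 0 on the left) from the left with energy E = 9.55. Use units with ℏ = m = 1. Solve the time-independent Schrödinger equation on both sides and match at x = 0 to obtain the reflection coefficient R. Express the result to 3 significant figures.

On each side the TISE gives plane waves with k = √(2m(E − V))/ℏ: k₁ = √(2·1·9.55) = 4.370, k₂ = √(2·1·0.42) = 0.9165.
Matching ψ and ψ′ at x = 0 gives r = (k₁ − k₂)/(k₁ + k₂), so R = r² = 0.4268 and T = 1 − R = 0.5732.

R = 0.427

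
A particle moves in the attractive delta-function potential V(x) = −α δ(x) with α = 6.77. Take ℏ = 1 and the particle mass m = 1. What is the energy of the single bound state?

E = -22.9

The bound state is ψ(x) = √κ e^{−κ|x|}. The derivative jump ψ'(0⁺) − ψ'(0⁻) = −(2mα/ℏ²)ψ(0) fixes κ = mα/ℏ² = 6.770.
Then E = −ℏ²κ²/(2m) = −mα²/(2ℏ²) = -22.92.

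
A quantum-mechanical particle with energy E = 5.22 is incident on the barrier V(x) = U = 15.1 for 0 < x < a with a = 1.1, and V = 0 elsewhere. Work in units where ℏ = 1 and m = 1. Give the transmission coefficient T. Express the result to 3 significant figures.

T = 0.000205

Since E < U the interior solution is evanescent with decay constant κ = √(2m(U − E))/ℏ = 4.445.
κa = 4.890, sinh(κa) = 66.46.
The exact tunnelling result is T⁻¹ = 1 + U² sinh²(κa) / [4E(U − E)] = 4882, so T = 0.000205.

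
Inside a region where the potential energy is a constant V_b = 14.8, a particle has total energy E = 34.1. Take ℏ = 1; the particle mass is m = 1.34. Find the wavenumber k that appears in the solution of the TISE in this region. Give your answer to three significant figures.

k = 7.19

With E > V_b the solution is oscillatory, ψ ∝ e^{±ikx} with k = √(2m(E − V_b))/ℏ.
k = √(2 × 1.34 × 19.3) = 7.192.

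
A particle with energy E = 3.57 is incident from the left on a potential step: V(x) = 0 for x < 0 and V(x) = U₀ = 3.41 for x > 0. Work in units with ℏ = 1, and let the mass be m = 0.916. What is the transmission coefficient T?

On each side the TISE gives plane waves with k = √(2m(E − V))/ℏ: k₁ = √(2·0.916·3.57) = 2.557, k₂ = √(2·0.916·0.16) = 0.5414.
Continuity of ψ and ψ′ at the step yields the reflection amplitude r = (k₁ − k₂)/(k₁ + k₂) = 0.6506; thus R = |r|² = 0.4232, T = 0.5768.

T = 0.577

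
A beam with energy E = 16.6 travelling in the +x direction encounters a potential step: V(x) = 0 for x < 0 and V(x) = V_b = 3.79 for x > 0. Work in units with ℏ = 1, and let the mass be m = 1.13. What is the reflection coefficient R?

R = 0.00419

The wavenumbers are k₁ = √(2mE)/ℏ = 6.125 on the left and k₂ = √(2m(E − V_b))/ℏ = 5.381 on the right.
Continuity of ψ and ψ′ at the step yields the reflection amplitude r = (k₁ − k₂)/(k₁ + k₂) = 0.06470; thus R = |r|² = 0.004187, T = 0.9958.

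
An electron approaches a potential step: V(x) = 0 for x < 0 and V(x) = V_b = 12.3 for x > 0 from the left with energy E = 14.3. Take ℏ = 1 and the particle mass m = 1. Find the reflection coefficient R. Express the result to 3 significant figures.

The wavenumbers are k₁ = √(2mE)/ℏ = 5.348 on the left and k₂ = √(2m(E − V_b))/ℏ = 2.000 on the right.
Matching ψ and ψ′ at x = 0 gives r = (k₁ − k₂)/(k₁ + k₂), so R = r² = 0.2076 and T = 1 − R = 0.7924.

R = 0.208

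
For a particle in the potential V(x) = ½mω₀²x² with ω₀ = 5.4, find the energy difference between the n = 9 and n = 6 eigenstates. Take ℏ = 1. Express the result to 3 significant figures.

E_n = ℏω₀(n + ½), so ΔE = (9 − 6) ℏω₀ = 3 × 5.4 = 16.20.

ΔE = 16.2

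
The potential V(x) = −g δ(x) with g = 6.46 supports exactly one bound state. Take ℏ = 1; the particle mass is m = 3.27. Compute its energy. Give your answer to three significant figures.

E = -68.2

For x ≠ 0 the bound state is ψ ∝ e^{−κ|x|}; integrating the TISE across the delta gives the cusp condition 2κ = 2mg/ℏ², so κ = 21.12.
Then E = −ℏ²κ²/(2m) = −mg²/(2ℏ²) = -68.23.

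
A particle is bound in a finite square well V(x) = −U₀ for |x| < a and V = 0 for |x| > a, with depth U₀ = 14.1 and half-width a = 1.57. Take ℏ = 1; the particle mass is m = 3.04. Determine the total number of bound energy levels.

Define the well-strength parameter z₀ = (a/ℏ)√(2mU₀) = 1.57 × √(2·3.04·14.1) = 14.54.
The even/odd transcendental equations gain one root per π/2 in z₀, giving N = 1 + ⌊2z₀/π⌋ = 1 + ⌊9.254⌋ = 10.

N = 10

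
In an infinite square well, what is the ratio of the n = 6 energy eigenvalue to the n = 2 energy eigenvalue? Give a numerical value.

Since E_n ∝ n², the ratio is (6/2)² = 9.

9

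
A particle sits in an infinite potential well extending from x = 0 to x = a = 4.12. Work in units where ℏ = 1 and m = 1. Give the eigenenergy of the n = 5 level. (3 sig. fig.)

The infinite-well eigenfunctions ψ_n = √(2/a) sin(nπx/a) vanish at both walls, giving E_n = n²π²ℏ²/(2ma²).
E_5 = 5² × π² / (2 × 1 × 4.12²) = 7.268.

E = 7.27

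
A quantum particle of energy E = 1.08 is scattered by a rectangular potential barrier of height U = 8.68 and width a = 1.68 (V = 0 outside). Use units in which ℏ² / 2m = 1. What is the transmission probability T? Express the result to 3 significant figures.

T = 0.000165

E < U: inside the barrier ψ ∝ e^{±κx} with κ = √(2m(U − E))/ℏ = 2.757.
κa = 4.631, sinh(κa) = 51.33.
The exact tunnelling result is T⁻¹ = 1 + U² sinh²(κa) / [4E(U − E)] = 6046, so T = 0.000165.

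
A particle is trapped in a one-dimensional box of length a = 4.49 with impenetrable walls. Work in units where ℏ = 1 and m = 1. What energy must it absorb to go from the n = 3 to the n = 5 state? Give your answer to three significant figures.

ΔE = 3.92

E_n = n²π²ℏ²/(2ma²), so ΔE = (5² − 3²) π²ℏ²/(2ma²).
ΔE = 16 × π² / (2 × 1 × 4.49²) = 3.916.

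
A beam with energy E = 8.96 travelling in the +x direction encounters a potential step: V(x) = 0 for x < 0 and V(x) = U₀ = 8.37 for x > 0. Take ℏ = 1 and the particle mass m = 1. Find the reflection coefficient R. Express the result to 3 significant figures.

R = 0.350

On each side the TISE gives plane waves with k = √(2m(E − V))/ℏ: k₁ = √(2·1·8.96) = 4.233, k₂ = √(2·1·0.59) = 1.086.
Matching ψ and ψ′ at x = 0 gives r = (k₁ − k₂)/(k₁ + k₂), so R = r² = 0.3500 and T = 1 − R = 0.6500.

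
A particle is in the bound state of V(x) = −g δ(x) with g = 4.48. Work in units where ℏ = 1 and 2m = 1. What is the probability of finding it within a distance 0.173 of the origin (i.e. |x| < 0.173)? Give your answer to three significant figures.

The normalised bound state is ψ = √κ e^{−κ|x|} with κ = mg/ℏ² = 2.240.
P(|x| < d) = ∫_{−d}^{d} κ e^{−2κ|x|} dx = 1 − e^{−2κd} = 1 − e^{−0.7750} = 0.5393.

P = 0.539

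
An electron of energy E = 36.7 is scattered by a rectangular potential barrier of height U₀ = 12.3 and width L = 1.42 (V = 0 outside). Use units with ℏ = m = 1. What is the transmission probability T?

Above the barrier the interior wavenumber is k₂ = √(2m(E − U₀))/ℏ = 6.986, giving phase k₂L = 9.920.
T = [1 + U₀² sin²(k₂L) / (4E(E − U₀))]⁻¹ = 1/1.010 = 0.991.

T = 0.991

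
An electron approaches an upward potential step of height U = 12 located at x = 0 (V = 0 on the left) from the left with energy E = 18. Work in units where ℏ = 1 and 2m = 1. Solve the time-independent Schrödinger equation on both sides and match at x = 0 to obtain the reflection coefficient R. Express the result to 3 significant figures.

The wavenumbers are k₁ = √(2mE)/ℏ = 4.243 on the left and k₂ = √(2m(E − U))/ℏ = 2.449 on the right.
Continuity of ψ and ψ′ at the step yields the reflection amplitude r = (k₁ − k₂)/(k₁ + k₂) = 0.2679; thus R = |r|² = 0.07180, T = 0.9282.

R = 0.0718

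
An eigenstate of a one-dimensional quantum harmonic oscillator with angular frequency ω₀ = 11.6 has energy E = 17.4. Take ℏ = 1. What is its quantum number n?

n = 1

Invert E_n = (n + ½)ℏω₀: n = E/ℏω₀ − ½ = 1.000, so n = 1.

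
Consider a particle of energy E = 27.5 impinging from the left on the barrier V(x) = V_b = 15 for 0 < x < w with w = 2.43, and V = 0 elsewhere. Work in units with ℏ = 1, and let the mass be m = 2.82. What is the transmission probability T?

T = 0.859

Above the barrier the interior wavenumber is k₂ = √(2m(E − V_b))/ℏ = 8.396, giving phase k₂w = 20.40.
Matching at both interfaces gives T⁻¹ = 1 + V_b² sin²(k₂w) / [4E(E − V_b)] = 1.164, hence T = 0.859.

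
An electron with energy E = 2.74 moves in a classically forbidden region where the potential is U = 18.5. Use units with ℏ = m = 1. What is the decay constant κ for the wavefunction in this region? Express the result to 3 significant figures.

κ = 5.61

Since E < U the TISE in this region is ψ'' = κ²ψ with κ = √(2m(U − E))/ℏ.
κ = √(2 × 1 × 15.76) = 5.614.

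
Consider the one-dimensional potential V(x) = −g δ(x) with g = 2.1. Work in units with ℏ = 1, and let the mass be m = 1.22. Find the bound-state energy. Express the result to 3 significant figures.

E = -2.69

The bound state is ψ(x) = √κ e^{−κ|x|}. The derivative jump ψ'(0⁺) − ψ'(0⁻) = −(2mg/ℏ²)ψ(0) fixes κ = mg/ℏ² = 2.562.
Then E = −ℏ²κ²/(2m) = −mg²/(2ℏ²) = -2.690.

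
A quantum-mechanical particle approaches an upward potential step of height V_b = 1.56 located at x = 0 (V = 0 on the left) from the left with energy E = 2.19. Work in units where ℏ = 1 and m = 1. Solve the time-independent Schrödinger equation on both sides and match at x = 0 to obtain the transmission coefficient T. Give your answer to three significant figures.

T = 0.909

The wavenumbers are k₁ = √(2mE)/ℏ = 2.093 on the left and k₂ = √(2m(E − V_b))/ℏ = 1.122 on the right.
Matching ψ and ψ′ at x = 0 gives r = (k₁ − k₂)/(k₁ + k₂), so R = r² = 0.09108 and T = 1 − R = 0.9089.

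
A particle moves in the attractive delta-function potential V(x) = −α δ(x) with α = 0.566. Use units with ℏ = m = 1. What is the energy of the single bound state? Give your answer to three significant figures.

E = -0.160

For x ≠ 0 the bound state is ψ ∝ e^{−κ|x|}; integrating the TISE across the delta gives the cusp condition 2κ = 2mα/ℏ², so κ = 0.5660.
Then E = −ℏ²κ²/(2m) = −mα²/(2ℏ²) = -0.1602.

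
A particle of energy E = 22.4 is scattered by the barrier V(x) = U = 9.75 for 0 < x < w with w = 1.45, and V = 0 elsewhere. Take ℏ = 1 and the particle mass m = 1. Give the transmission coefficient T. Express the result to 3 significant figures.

T = 0.943

Above the barrier the interior wavenumber is k₂ = √(2m(E − U))/ℏ = 5.030, giving phase k₂w = 7.293.
T = [1 + U² sin²(k₂w) / (4E(E − U))]⁻¹ = 1/1.060 = 0.943.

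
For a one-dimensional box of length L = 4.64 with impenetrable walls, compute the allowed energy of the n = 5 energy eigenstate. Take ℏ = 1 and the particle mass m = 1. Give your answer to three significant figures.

Requiring ψ(0) = ψ(L) = 0 quantises k = nπ/L, hence E_n = ℏ²k²/2m = n²π²ℏ²/(2mL²).
E_5 = 5² × π² / (2 × 1 × 4.64²) = 5.730.

E = 5.73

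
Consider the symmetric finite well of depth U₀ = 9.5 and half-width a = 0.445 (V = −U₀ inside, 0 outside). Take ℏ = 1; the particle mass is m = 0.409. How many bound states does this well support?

Define the well-strength parameter z₀ = (a/ℏ)√(2mU₀) = 0.445 × √(2·0.409·9.5) = 1.241.
The even/odd transcendental equations gain one root per π/2 in z₀, giving N = 1 + ⌊2z₀/π⌋ = 1 + ⌊0.7897⌋ = 1.

N = 1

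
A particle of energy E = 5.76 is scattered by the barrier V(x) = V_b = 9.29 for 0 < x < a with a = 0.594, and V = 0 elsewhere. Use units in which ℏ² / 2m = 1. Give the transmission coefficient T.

Since E < V_b the interior solution is evanescent with decay constant κ = √(2m(V_b − E))/ℏ = 1.879.
κa = 1.116, sinh(κa) = 1.363.
The exact tunnelling result is T⁻¹ = 1 + V_b² sinh²(κa) / [4E(V_b − E)] = 2.970, so T = 0.337.

T = 0.337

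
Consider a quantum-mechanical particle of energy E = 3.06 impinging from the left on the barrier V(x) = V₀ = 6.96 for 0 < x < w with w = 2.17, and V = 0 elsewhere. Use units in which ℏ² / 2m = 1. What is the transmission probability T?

T = 0.000747

E < V₀: inside the barrier ψ ∝ e^{±κx} with κ = √(2m(V₀ − E))/ℏ = 1.975.
κw = 4.285, sinh(κw) = 36.31.
The exact tunnelling result is T⁻¹ = 1 + V₀² sinh²(κw) / [4E(V₀ − E)] = 1339, so T = 0.000747.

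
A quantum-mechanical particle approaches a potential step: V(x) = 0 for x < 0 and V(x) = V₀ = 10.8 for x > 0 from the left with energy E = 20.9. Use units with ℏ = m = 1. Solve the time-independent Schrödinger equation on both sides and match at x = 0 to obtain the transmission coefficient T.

On each side the TISE gives plane waves with k = √(2m(E − V))/ℏ: k₁ = √(2·1·20.9) = 6.465, k₂ = √(2·1·10.1) = 4.494.
Matching ψ and ψ′ at x = 0 gives r = (k₁ − k₂)/(k₁ + k₂), so R = r² = 0.03234 and T = 1 − R = 0.9677.

T = 0.968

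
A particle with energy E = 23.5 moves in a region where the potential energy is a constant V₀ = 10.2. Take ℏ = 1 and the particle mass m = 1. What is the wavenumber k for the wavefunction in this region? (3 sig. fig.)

With E > V₀ the solution is oscillatory, ψ ∝ e^{±ikx} with k = √(2m(E − V₀))/ℏ.
k = √(2 × 1 × 13.3) = 5.158.

k = 5.16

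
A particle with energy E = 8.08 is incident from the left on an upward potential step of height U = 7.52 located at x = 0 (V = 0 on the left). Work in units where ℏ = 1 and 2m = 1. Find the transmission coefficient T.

T = 0.660

On each side the TISE gives plane waves with k = √(2m(E − V))/ℏ: k₁ = √(2·½·8.08) = 2.843, k₂ = √(2·½·0.56) = 0.7483.
Continuity of ψ and ψ′ at the step yields the reflection amplitude r = (k₁ − k₂)/(k₁ + k₂) = 0.5832; thus R = |r|² = 0.3401, T = 0.6599.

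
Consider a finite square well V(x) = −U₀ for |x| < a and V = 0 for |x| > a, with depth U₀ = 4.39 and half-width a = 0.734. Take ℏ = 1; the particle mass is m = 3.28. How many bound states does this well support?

N = 3

The dimensionless depth is z₀ = a√(2mU₀)/ℏ = 0.734 × √(28.80) = 3.939.
The even/odd transcendental equations gain one root per π/2 in z₀, giving N = 1 + ⌊2z₀/π⌋ = 1 + ⌊2.508⌋ = 3.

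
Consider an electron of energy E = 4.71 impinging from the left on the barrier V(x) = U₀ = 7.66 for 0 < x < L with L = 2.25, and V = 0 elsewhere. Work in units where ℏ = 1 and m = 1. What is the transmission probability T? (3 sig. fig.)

T = 0.0000678

Since E < U₀ the interior solution is evanescent with decay constant κ = √(2m(U₀ − E))/ℏ = 2.429.
κL = 5.465, sinh(κL) = 118.2.
The exact tunnelling result is T⁻¹ = 1 + U₀² sinh²(κL) / [4E(U₀ − E)] = 14740, so T = 0.0000678.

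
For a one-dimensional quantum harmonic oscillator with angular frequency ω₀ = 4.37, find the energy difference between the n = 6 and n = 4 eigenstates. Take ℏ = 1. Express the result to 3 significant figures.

E_n = ℏω₀(n + ½), so ΔE = (6 − 4) ℏω₀ = 2 × 4.37 = 8.740.

ΔE = 8.74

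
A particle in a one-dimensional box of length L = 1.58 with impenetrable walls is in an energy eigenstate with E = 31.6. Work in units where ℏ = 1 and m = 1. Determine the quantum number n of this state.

n = 4

From E_n = n²π²ℏ²/(2mL²) invert to n = √(2mL²E)/(πℏ).
n = (1.58/π) × √(2 × 1 × 31.6) = 3.998 → n = 4.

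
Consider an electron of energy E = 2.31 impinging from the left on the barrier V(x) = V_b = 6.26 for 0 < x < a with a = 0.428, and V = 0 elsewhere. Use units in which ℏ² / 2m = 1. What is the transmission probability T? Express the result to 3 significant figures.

T = 0.504

E < V_b: inside the barrier ψ ∝ e^{±κx} with κ = √(2m(V_b − E))/ℏ = 1.987.
κa = 0.8506, sinh(κa) = 0.9570.
The exact tunnelling result is T⁻¹ = 1 + V_b² sinh²(κa) / [4E(V_b − E)] = 1.983, so T = 0.504.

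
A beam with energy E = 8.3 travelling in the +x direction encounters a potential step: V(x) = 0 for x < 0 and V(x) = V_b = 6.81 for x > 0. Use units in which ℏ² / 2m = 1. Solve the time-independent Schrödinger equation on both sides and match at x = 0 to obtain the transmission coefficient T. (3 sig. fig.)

T = 0.836

On each side the TISE gives plane waves with k = √(2m(E − V))/ℏ: k₁ = √(2·½·8.3) = 2.881, k₂ = √(2·½·1.49) = 1.221.
Matching ψ and ψ′ at x = 0 gives r = (k₁ − k₂)/(k₁ + k₂), so R = r² = 0.1639 and T = 1 − R = 0.8361.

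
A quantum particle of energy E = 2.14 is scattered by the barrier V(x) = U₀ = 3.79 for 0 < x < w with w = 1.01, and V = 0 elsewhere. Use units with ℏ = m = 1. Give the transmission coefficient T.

Since E < U₀ the interior solution is evanescent with decay constant κ = √(2m(U₀ − E))/ℏ = 1.817.
κw = 1.835, sinh(κw) = 3.052.
The exact tunnelling result is T⁻¹ = 1 + U₀² sinh²(κw) / [4E(U₀ − E)] = 10.47, so T = 0.0955.

T = 0.0955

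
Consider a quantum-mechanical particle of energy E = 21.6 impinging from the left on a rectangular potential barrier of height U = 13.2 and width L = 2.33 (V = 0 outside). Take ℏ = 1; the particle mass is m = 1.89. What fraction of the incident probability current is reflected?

Above the barrier the interior wavenumber is k₂ = √(2m(E − U))/ℏ = 5.635, giving phase k₂L = 13.13.
T = [1 + U² sin²(k₂L) / (4E(E − U))]⁻¹ = 1/1.068 = 0.936.
R = 1 − T = 0.0640.

R = 0.0640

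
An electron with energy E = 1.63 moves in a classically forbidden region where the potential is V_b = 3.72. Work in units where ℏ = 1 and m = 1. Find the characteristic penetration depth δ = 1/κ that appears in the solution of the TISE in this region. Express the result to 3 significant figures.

δ = 0.489

Since E < V_b the TISE in this region is ψ'' = κ²ψ with κ = √(2m(V_b − E))/ℏ.
κ = √(2 × 1 × 2.09) = 2.045. The penetration depth is δ = 1/κ = 0.489.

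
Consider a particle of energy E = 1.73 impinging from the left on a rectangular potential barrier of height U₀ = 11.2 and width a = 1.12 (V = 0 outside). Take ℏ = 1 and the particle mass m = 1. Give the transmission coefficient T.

E < U₀: inside the barrier ψ ∝ e^{±κx} with κ = √(2m(U₀ − E))/ℏ = 4.352.
κa = 4.874, sinh(κa) = 65.43.
The exact tunnelling result is T⁻¹ = 1 + U₀² sinh²(κa) / [4E(U₀ − E)] = 8197, so T = 0.000122.

T = 0.000122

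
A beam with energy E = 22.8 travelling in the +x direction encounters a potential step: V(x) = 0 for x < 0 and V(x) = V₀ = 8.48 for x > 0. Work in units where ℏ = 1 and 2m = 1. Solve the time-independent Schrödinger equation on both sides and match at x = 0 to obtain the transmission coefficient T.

T = 0.987

The wavenumbers are k₁ = √(2mE)/ℏ = 4.775 on the left and k₂ = √(2m(E − V₀))/ℏ = 3.784 on the right.
Matching ψ and ψ′ at x = 0 gives r = (k₁ − k₂)/(k₁ + k₂), so R = r² = 0.01340 and T = 1 − R = 0.9866.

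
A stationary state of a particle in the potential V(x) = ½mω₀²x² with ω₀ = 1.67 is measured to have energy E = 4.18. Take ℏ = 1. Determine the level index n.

Invert E_n = (n + ½)ℏω₀: n = E/ℏω₀ − ½ = 2.003, so n = 2.

n = 2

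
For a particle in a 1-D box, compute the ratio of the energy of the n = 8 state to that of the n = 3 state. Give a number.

7.11111

Since E_n ∝ n², the ratio is (8/3)² = 7.11111.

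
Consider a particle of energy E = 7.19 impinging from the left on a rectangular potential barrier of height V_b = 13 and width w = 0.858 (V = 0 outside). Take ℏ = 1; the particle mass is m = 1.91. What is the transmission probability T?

E < V_b: inside the barrier ψ ∝ e^{±κx} with κ = √(2m(V_b − E))/ℏ = 4.711.
κw = 4.042, sinh(κw) = 28.46.
Matching ψ, ψ′ at both faces gives T = [1 + V_b² sinh²(κw) / (4E(V_b − E))]⁻¹ = 1/820.4 = 0.00122.

T = 0.00122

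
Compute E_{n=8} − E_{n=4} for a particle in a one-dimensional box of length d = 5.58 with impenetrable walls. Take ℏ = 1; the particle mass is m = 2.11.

ΔE = 3.61

E_n = n²π²ℏ²/(2md²), so ΔE = (8² − 4²) π²ℏ²/(2md²).
ΔE = 48 × π² / (2 × 2.11 × 5.58²) = 3.605.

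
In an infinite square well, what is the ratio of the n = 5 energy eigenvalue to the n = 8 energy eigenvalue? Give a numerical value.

E_n = n²π²ℏ²/(2mL²) so the ratio is n₂²/n₁² = 25/64 = 0.390625.

0.390625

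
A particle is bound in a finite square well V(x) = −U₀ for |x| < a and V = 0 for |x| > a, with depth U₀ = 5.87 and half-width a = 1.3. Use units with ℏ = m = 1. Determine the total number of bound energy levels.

N = 3

The dimensionless depth is z₀ = a√(2mU₀)/ℏ = 1.3 × √(11.74) = 4.454.
The even/odd transcendental equations gain one root per π/2 in z₀, giving N = 1 + ⌊2z₀/π⌋ = 1 + ⌊2.836⌋ = 3.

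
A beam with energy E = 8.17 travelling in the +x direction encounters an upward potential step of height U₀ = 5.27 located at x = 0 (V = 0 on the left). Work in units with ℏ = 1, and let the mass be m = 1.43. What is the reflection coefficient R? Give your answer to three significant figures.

On each side the TISE gives plane waves with k = √(2m(E − V))/ℏ: k₁ = √(2·1.43·8.17) = 4.834, k₂ = √(2·1.43·2.9) = 2.880.
Continuity of ψ and ψ′ at the step yields the reflection amplitude r = (k₁ − k₂)/(k₁ + k₂) = 0.2533; thus R = |r|² = 0.06416, T = 0.9358.

R = 0.0642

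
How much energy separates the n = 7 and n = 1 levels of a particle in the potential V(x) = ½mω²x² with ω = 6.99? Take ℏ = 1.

E_n = ℏω(n + ½), so ΔE = (7 − 1) ℏω = 6 × 6.99 = 41.94.

ΔE = 41.9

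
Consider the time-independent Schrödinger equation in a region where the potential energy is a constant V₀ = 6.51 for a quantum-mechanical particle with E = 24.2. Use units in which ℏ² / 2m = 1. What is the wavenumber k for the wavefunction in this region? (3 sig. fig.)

k = 4.21

With E > V₀ the solution is oscillatory, ψ ∝ e^{±ikx} with k = √(2m(E − V₀))/ℏ.
k = √(2 × 0.5 × 17.69) = 4.206.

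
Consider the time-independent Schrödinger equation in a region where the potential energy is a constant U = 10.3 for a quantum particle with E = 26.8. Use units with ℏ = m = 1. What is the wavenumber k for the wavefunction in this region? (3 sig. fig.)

k = 5.74

With E > U the solution is oscillatory, ψ ∝ e^{±ikx} with k = √(2m(E − U))/ℏ.
k = √(2 × 1 × 16.5) = 5.745.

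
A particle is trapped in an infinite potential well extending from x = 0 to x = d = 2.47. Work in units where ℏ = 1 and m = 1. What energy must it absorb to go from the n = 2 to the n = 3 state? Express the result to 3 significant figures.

E_n = n²π²ℏ²/(2md²), so ΔE = (3² − 2²) π²ℏ²/(2md²).
ΔE = 5 × π² / (2 × 1 × 2.47²) = 4.044.

ΔE = 4.04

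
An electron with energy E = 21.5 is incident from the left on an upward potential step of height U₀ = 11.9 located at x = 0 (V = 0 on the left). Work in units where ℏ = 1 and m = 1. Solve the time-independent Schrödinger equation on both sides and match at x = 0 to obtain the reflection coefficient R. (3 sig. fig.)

R = 0.0396

The wavenumbers are k₁ = √(2mE)/ℏ = 6.557 on the left and k₂ = √(2m(E − U₀))/ℏ = 4.382 on the right.
Continuity of ψ and ψ′ at the step yields the reflection amplitude r = (k₁ − k₂)/(k₁ + k₂) = 0.1989; thus R = |r|² = 0.03956, T = 0.9604.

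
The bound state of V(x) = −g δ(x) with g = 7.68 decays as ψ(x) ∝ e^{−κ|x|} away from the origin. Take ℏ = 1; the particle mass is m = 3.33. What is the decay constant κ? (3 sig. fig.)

κ = 25.6

Integrate −(ℏ²/2m)ψ'' − gδ(x)ψ = Eψ from −ε to +ε: the ψ'' term gives ψ'(0⁺) − ψ'(0⁻) and the δ term gives −(2mg/ℏ²)ψ(0).
With ψ ∝ e^{−κ|x|} this yields −2κ = −2mg/ℏ², so κ = mg/ℏ² = 25.57.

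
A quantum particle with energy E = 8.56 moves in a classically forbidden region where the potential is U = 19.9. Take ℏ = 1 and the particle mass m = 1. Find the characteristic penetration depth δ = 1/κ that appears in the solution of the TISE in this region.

Since E < U the TISE in this region is ψ'' = κ²ψ with κ = √(2m(U − E))/ℏ.
κ = √(2 × 1 × 11.34) = 4.762. The penetration depth is δ = 1/κ = 0.210.

δ = 0.210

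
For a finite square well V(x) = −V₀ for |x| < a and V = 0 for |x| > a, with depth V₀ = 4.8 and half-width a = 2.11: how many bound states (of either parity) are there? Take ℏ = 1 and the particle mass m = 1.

N = 5

The dimensionless depth is z₀ = a√(2mV₀)/ℏ = 2.11 × √(9.600) = 6.538.
A new bound state (alternating even/odd) appears each time z₀ passes a multiple of π/2, so N = ⌊2z₀/π⌋ + 1 = ⌊4.162⌋ + 1 = 5.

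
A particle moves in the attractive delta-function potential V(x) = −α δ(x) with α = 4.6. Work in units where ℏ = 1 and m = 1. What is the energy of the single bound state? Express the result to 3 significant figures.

E = -10.6

For x ≠ 0 the bound state is ψ ∝ e^{−κ|x|}; integrating the TISE across the delta gives the cusp condition 2κ = 2mα/ℏ², so κ = 4.600.
Then E = −ℏ²κ²/(2m) = −mα²/(2ℏ²) = -10.58.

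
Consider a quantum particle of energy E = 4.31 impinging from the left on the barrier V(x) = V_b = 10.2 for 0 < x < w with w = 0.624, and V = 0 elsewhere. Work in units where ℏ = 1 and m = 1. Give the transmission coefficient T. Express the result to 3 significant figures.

T = 0.0525

E < V_b: inside the barrier ψ ∝ e^{±κx} with κ = √(2m(V_b − E))/ℏ = 3.432.
κw = 2.142, sinh(κw) = 4.198.
Matching ψ, ψ′ at both faces gives T = [1 + V_b² sinh²(κw) / (4E(V_b − E))]⁻¹ = 1/19.06 = 0.0525.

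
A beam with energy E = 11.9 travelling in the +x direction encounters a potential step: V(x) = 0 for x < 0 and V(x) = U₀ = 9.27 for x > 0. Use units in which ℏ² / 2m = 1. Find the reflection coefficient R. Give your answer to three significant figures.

The wavenumbers are k₁ = √(2mE)/ℏ = 3.450 on the left and k₂ = √(2m(E − U₀))/ℏ = 1.622 on the right.
Continuity of ψ and ψ′ at the step yields the reflection amplitude r = (k₁ − k₂)/(k₁ + k₂) = 0.3604; thus R = |r|² = 0.1299, T = 0.8701.

R = 0.130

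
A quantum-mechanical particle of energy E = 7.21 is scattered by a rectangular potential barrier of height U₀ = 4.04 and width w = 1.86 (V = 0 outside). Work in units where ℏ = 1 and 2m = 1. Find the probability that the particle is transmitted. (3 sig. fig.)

T = 0.995

Above the barrier the interior wavenumber is k₂ = √(2m(E − U₀))/ℏ = 1.780, giving phase k₂w = 3.312.
Matching at both interfaces gives T⁻¹ = 1 + U₀² sin²(k₂w) / [4E(E − U₀)] = 1.005, hence T = 0.995.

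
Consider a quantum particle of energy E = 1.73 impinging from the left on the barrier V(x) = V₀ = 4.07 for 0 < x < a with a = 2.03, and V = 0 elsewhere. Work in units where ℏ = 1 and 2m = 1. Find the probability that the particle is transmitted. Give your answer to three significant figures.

T = 0.00782

Since E < V₀ the interior solution is evanescent with decay constant κ = √(2m(V₀ − E))/ℏ = 1.530.
κa = 3.105, sinh(κa) = 11.14.
The exact tunnelling result is T⁻¹ = 1 + V₀² sinh²(κa) / [4E(V₀ − E)] = 127.9, so T = 0.00782.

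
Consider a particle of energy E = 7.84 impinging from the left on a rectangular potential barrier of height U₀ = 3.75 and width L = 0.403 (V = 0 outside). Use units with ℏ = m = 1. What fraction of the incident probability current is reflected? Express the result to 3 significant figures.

Above the barrier the interior wavenumber is k₂ = √(2m(E − U₀))/ℏ = 2.860, giving phase k₂L = 1.153.
Matching at both interfaces gives T⁻¹ = 1 + U₀² sin²(k₂L) / [4E(E − U₀)] = 1.092, hence T = 0.916.
R = 1 − T = 0.0839.

R = 0.0839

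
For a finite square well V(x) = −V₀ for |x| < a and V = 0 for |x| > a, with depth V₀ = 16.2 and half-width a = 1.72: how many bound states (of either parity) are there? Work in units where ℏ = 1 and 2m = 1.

N = 5

Define the well-strength parameter z₀ = (a/ℏ)√(2mV₀) = 1.72 × √(2·0.5·16.2) = 6.923.
A new bound state (alternating even/odd) appears each time z₀ passes a multiple of π/2, so N = ⌊2z₀/π⌋ + 1 = ⌊4.407⌋ + 1 = 5.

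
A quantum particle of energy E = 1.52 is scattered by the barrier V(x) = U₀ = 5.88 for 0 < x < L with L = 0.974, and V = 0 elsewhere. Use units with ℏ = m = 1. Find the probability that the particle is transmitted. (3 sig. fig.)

T = 0.00971

Since E < U₀ the interior solution is evanescent with decay constant κ = √(2m(U₀ − E))/ℏ = 2.953.
κL = 2.876, sinh(κL) = 8.845.
Matching ψ, ψ′ at both faces gives T = [1 + U₀² sinh²(κL) / (4E(U₀ − E))]⁻¹ = 1/103.0 = 0.00971.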